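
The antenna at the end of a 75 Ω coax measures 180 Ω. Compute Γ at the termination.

Γ = 0.412

Γ = (Z_L − Z_0)/(Z_L + Z_0) = (180 − 75)/(180 + 75) = 105/255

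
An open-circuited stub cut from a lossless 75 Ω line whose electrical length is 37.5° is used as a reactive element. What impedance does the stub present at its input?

tan(βl) = 0.767
For an open-circuited stub, Z_in = −jZ_0·cot(βl) = −jZ_0/tan(βl)

Z_in ≈ −j97.7 Ω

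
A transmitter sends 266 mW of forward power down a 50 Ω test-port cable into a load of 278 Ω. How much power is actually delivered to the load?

Γ = (278 − 50)/(278 + 50) = 0.695
|Γ|² = 0.483
P_refl = |Γ|²·P_inc = 129 mW, P_del = (1 − |Γ|²)·P_inc = 137 mW

P_delivered ≈ 137 mW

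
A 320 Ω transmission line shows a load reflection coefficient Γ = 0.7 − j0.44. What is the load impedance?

Z_L ≈ 357 − j993 Ω

Z_L = Z_0·(1 + Γ)/(1 − Γ) = 320·(1.7 − j0.44)/(0.3 + j0.44)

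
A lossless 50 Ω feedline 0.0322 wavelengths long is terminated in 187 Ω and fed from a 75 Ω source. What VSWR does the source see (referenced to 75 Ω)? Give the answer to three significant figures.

VSWR ≈ 2.63

βl = 2π × 0.0322 = 11.6°
tan(βl) = 0.205
Z_in = Z_0·(Z_L + jZ_0·tanβl)/(Z_0 + jZ_L·tanβl) = 123 − j83.9 Ω
Γ_s = (Z_in − Z_s)/(Z_in + Z_s) = (47.7 − j83.9)/(198 − j83.9), |Γ_s| = 0.449
VSWR = (1 + |Γ_s|)/(1 − |Γ_s|)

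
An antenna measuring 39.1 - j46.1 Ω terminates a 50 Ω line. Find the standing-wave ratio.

VSWR ≈ 2.79

Γ = (Z_L − Z_0)/(Z_L + Z_0) = (-10.9 − j46.1)/(89.1 − j46.1)
|Γ| = 47.4/100 = 0.472
VSWR = (1 + |Γ|)/(1 − |Γ|) = 1.47/0.528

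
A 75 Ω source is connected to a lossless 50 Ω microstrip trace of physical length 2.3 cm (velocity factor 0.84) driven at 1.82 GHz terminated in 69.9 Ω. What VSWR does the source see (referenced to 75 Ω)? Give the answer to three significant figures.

VSWR ≈ 1.9

λ = v/f = 0.84·c / 1.82 GHz = 0.138 m
βl = 2π·l/λ = 2π × 0.166 = 59.8°
tan(βl) = 1.72
Z_in = Z_0·(Z_L + jZ_0·tanβl)/(Z_0 + jZ_L·tanβl) = 40.8 − j12.1 Ω
Γ_s = (Z_in − Z_s)/(Z_in + Z_s) = (-34.2 − j12.1)/(116 − j12.1), |Γ_s| = 0.312
VSWR = (1 + |Γ_s|)/(1 − |Γ_s|)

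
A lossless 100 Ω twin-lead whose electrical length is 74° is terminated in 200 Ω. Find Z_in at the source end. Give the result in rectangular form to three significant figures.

tan(βl) = tan(74°) = 3.49
Z_in = Z_0·(Z_L + jZ_0·tanβl)/(Z_0 + jZ_L·tanβl)
     = 100·(200 + j349)/(100 + j697)

Z_in ≈ 53 − j21.1 Ω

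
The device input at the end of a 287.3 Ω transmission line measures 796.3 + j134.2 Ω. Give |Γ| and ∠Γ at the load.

Γ ≈ 0.482 ∠ 7.71°

Γ = (Z_L − Z_0)/(Z_L + Z_0) = (509 + j134.2)/(1084 + j134.2)
|Γ| = 526/1090 = 0.482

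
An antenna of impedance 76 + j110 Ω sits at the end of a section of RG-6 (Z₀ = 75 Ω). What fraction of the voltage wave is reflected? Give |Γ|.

Γ = (Z_L − Z_0)/(Z_L + Z_0) = (1 + j110)/(151 + j110)
|Γ| = 110/187

|Γ| ≈ 0.589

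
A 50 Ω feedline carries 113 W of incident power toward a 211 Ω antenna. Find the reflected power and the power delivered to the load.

P_reflected ≈ 43 W; P_delivered ≈ 70 W

Γ = (211 − 50)/(211 + 50) = 0.617
|Γ|² = 0.381
P_refl = |Γ|²·P_inc = 43 W, P_del = (1 − |Γ|²)·P_inc = 70 W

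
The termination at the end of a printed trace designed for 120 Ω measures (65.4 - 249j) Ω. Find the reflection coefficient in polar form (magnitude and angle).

Γ = (Z_L − Z_0)/(Z_L + Z_0) = (-54.6 − j249)/(185.4 − j249)
|Γ| = 255/310 = 0.821

Γ ≈ 0.821 ∠ -49°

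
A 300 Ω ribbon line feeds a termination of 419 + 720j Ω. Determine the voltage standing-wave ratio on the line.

Γ = (Z_L − Z_0)/(Z_L + Z_0) = (119 + j720)/(719 + j720)
|Γ| = 730/1020 = 0.717
VSWR = (1 + |Γ|)/(1 − |Γ|) = 1.72/0.283

VSWR ≈ 6.07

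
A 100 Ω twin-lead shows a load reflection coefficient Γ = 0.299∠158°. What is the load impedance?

Z_L ≈ 55.4 + j13.6 Ω

Z_L = Z_0·(1 + Γ)/(1 − Γ) = 100·(0.723 + j0.112)/(1.28 − j0.112)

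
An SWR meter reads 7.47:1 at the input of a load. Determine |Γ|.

|Γ| ≈ 0.764

|Γ| = (S − 1)/(S + 1) = (7.47 − 1)/(7.47 + 1) = 6.47/8.47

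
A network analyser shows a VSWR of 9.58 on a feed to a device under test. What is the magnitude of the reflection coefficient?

|Γ| = (S − 1)/(S + 1) = (9.58 − 1)/(9.58 + 1) = 8.58/10.6

|Γ| ≈ 0.811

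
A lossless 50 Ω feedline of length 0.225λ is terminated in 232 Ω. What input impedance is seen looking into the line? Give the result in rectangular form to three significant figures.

βl = 2π × 0.225 = 81°
tan(βl) = tan(81°) = 6.31
Z_in = Z_0·(Z_L + jZ_0·tanβl)/(Z_0 + jZ_L·tanβl)
     = 50·(232 + j316)/(50 + j1460)

Z_in ≈ 11 − j7.54 Ω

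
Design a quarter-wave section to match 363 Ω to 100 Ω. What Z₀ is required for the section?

Z_qwt ≈ 191 Ω

Z_qwt = √(Z_0·R_L) = √(100 × 363) = √36300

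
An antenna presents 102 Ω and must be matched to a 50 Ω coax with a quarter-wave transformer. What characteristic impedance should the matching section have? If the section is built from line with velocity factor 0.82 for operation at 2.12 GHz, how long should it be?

Z_qwt = √(Z_0·R_L) = √(50 × 102) = √5100
λ = 0.82·c/f = 0.116 m, so l = λ/4 = 0.029 m

Z_qwt ≈ 71.4 Ω; length ≈ 2.9 cm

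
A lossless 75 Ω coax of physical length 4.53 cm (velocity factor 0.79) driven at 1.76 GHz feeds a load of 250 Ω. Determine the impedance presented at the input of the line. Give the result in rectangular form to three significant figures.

Z_in ≈ 29.7 + j39.9 Ω

λ = v/f = 0.79·c / 1.76 GHz = 0.135 m
βl = 2π·l/λ = 2π × 0.336 = 121°
tan(βl) = tan(121°) = -1.66
Z_in = Z_0·(Z_L + jZ_0·tanβl)/(Z_0 + jZ_L·tanβl)
     = 75·(250 − j124)/(75 − j414)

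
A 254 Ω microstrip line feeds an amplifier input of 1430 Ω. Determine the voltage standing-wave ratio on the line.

VSWR ≈ 5.63

Γ = (1430 − 254)/(1430 + 254) = 0.698
VSWR = (1 + 0.698)/(1 − 0.698)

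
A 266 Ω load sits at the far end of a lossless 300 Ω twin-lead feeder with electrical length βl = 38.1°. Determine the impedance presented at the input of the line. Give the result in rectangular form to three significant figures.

Z_in ≈ 290 + j33.9 Ω

tan(βl) = tan(38.1°) = 0.784
Z_in = Z_0·(Z_L + jZ_0·tanβl)/(Z_0 + jZ_L·tanβl)
     = 300·(266 + j235)/(300 + j209)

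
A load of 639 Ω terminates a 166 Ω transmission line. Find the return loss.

Γ = (639 − 166)/(639 + 166) = 0.588
RL = −20·log₁₀|Γ| = −20·log₁₀(0.588)

RL ≈ 4.62 dB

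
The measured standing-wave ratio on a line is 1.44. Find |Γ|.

|Γ| = (S − 1)/(S + 1) = (1.44 − 1)/(1.44 + 1) = 0.44/2.44

|Γ| ≈ 0.18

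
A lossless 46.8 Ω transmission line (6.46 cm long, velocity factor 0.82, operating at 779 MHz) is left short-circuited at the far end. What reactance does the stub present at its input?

X_in ≈ 159 Ω (inductive)

λ = v/f = 0.82·c / 779 MHz = 0.316 m
βl = 2π·l/λ = 2π × 0.205 = 73.6°
tan(βl) = 3.41
For a short-circuited stub, Z_in = jZ_0·tan(βl)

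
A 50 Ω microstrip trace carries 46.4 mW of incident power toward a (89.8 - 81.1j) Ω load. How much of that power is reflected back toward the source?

|Γ| = |(39.8 − j81.1)/(139.8 − j81.1)| = 0.559
|Γ|² = 0.312
P_refl = |Γ|²·P_inc = 14.5 mW, P_del = (1 − |Γ|²)·P_inc = 31.9 mW

P_reflected ≈ 14.5 mW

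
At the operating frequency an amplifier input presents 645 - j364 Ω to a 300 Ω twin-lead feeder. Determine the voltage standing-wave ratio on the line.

VSWR ≈ 2.96

Γ = (Z_L − Z_0)/(Z_L + Z_0) = (345 − j364)/(945 − j364)
|Γ| = 502/1010 = 0.495
VSWR = (1 + |Γ|)/(1 − |Γ|) = 1.5/0.505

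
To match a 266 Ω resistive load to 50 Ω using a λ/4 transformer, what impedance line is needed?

Z_qwt = √(Z_0·R_L) = √(50 × 266) = √13300

Z_qwt ≈ 115 Ω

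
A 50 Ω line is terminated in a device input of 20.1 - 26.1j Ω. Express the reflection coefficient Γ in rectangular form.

Γ ≈ -0.253 − j0.466

Γ = (Z_L − Z_0)/(Z_L + Z_0) = (-29.9 − j26.1)/(70.1 − j26.1)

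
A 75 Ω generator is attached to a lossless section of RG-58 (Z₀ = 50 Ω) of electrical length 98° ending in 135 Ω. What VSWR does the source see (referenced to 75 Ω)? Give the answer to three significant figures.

VSWR ≈ 4.01

tan(βl) = -7.12
Z_in = Z_0·(Z_L + jZ_0·tanβl)/(Z_0 + jZ_L·tanβl) = 18.8 + j6.05 Ω
Γ_s = (Z_in − Z_s)/(Z_in + Z_s) = (-56.2 + j6.05)/(93.8 + j6.05), |Γ_s| = 0.601
VSWR = (1 + |Γ_s|)/(1 − |Γ_s|)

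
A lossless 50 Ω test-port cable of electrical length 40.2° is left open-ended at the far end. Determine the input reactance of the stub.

tan(βl) = 0.845
For an open-ended stub, Z_in = −jZ_0·cot(βl) = −jZ_0/tan(βl)

X_in ≈ -59.2 Ω (capacitive)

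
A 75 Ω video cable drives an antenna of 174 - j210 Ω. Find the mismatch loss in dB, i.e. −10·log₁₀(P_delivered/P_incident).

mismatch loss ≈ 3.08 dB

Γ = (99 − j210)/(249 − j210), |Γ| = 0.713
|Γ|² = 0.508, so P_del/P_inc = 1 − |Γ|² = 0.492
ML = −10·log₁₀(1 − |Γ|²)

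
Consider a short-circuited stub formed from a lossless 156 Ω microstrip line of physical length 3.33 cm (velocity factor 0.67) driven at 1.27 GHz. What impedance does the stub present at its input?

λ = v/f = 0.67·c / 1.27 GHz = 0.158 m
βl = 2π·l/λ = 2π × 0.21 = 75.7°
tan(βl) = 3.94
For a short-circuited stub, Z_in = jZ_0·tan(βl)

Z_in ≈ +j614 Ω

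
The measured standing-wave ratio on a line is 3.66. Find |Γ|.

|Γ| ≈ 0.571

|Γ| = (S − 1)/(S + 1) = (3.66 − 1)/(3.66 + 1) = 2.66/4.66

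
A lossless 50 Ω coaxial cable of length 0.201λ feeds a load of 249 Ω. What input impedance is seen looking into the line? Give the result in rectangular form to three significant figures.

βl = 2π × 0.201 = 72.4°
tan(βl) = tan(72.4°) = 3.14
Z_in = Z_0·(Z_L + jZ_0·tanβl)/(Z_0 + jZ_L·tanβl)
     = 50·(249 + j157)/(50 + j783)

Z_in ≈ 11 − j15.2 Ω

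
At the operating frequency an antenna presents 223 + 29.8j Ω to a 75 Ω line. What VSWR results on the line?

Γ = (Z_L − Z_0)/(Z_L + Z_0) = (148 + j29.8)/(298 + j29.8)
|Γ| = 151/299 = 0.504
VSWR = (1 + |Γ|)/(1 − |Γ|) = 1.5/0.496

VSWR ≈ 3.03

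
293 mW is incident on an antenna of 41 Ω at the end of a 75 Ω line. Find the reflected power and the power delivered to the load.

P_reflected ≈ 25.2 mW; P_delivered ≈ 268 mW

Γ = (41 − 75)/(41 + 75) = -0.293
|Γ|² = 0.0859
P_refl = |Γ|²·P_inc = 25.2 mW, P_del = (1 − |Γ|²)·P_inc = 268 mW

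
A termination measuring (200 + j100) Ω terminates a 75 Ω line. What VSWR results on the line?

Γ = (Z_L − Z_0)/(Z_L + Z_0) = (125 + j100)/(275 + j100)
|Γ| = 160/293 = 0.547
VSWR = (1 + |Γ|)/(1 − |Γ|) = 1.55/0.453

VSWR ≈ 3.42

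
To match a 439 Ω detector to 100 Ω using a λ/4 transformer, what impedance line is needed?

Z_qwt ≈ 210 Ω

Z_qwt = √(Z_0·R_L) = √(100 × 439) = √43900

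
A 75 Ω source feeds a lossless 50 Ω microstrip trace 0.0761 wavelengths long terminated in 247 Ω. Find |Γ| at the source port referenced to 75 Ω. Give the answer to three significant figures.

βl = 2π × 0.0761 = 27.4°
tan(βl) = 0.518
Z_in = Z_0·(Z_L + jZ_0·tanβl)/(Z_0 + jZ_L·tanβl) = 41.5 − j80.3 Ω
Γ_s = (Z_in − Z_s)/(Z_in + Z_s) = (-33.5 − j80.3)/(116 − j80.3), |Γ_s| = 0.615

|Γ| ≈ 0.615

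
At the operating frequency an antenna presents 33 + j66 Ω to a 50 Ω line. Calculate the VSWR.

VSWR ≈ 4.6

Γ = (Z_L − Z_0)/(Z_L + Z_0) = (-17 + j66)/(83 + j66)
|Γ| = 68.2/106 = 0.643
VSWR = (1 + |Γ|)/(1 − |Γ|) = 1.64/0.357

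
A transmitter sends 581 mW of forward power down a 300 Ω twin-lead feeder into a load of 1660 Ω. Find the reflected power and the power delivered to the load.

Γ = (1660 − 300)/(1660 + 300) = 0.694
|Γ|² = 0.481
P_refl = |Γ|²·P_inc = 280 mW, P_del = (1 − |Γ|²)·P_inc = 301 mW

P_reflected ≈ 280 mW; P_delivered ≈ 301 mW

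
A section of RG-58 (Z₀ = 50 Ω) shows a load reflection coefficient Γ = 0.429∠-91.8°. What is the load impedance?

Z_L = Z_0·(1 + Γ)/(1 − Γ) = 50·(0.987 − j0.429)/(1.01 + j0.429)

Z_L ≈ 33.7 − j35.4 Ω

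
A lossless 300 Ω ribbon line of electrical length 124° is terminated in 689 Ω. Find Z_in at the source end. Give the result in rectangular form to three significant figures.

Z_in ≈ 175 + j151 Ω

tan(βl) = tan(124°) = -1.48
Z_in = Z_0·(Z_L + jZ_0·tanβl)/(Z_0 + jZ_L·tanβl)
     = 300·(689 − j445)/(300 − j1020)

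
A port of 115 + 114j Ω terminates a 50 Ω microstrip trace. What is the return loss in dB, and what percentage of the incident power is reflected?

Γ = (65 + j114)/(165 + j114), |Γ| = 0.654
RL = −20·log₁₀(0.654) = 3.68 dB
P_refl/P_inc = |Γ|² = 0.428

RL ≈ 3.68 dB; 42.8% of incident power reflected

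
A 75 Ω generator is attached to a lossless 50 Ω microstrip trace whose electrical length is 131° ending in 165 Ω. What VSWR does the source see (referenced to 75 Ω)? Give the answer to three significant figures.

VSWR ≈ 3.81

tan(βl) = -1.15
Z_in = Z_0·(Z_L + jZ_0·tanβl)/(Z_0 + jZ_L·tanβl) = 24.9 + j36.9 Ω
Γ_s = (Z_in − Z_s)/(Z_in + Z_s) = (-50.1 + j36.9)/(99.9 + j36.9), |Γ_s| = 0.585
VSWR = (1 + |Γ_s|)/(1 − |Γ_s|)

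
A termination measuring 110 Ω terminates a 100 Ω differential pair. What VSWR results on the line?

For a purely resistive load, VSWR = R_L/Z_0 or Z_0/R_L (whichever > 1) = 110/100

VSWR ≈ 1.1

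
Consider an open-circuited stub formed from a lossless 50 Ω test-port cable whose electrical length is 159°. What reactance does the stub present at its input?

X_in ≈ 130 Ω (inductive)

tan(βl) = -0.384
For an open-circuited stub, Z_in = −jZ_0·cot(βl) = −jZ_0/tan(βl)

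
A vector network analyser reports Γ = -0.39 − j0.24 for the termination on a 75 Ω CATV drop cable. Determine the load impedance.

Z_L = Z_0·(1 + Γ)/(1 − Γ) = 75·(0.61 − j0.24)/(1.39 + j0.24)

Z_L ≈ 29.8 − j18.1 Ω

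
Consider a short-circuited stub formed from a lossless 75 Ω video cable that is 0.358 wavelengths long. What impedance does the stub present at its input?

βl = 2π × 0.358 = 129°
tan(βl) = -1.24
For a short-circuited stub, Z_in = jZ_0·tan(βl)

Z_in ≈ −j93 Ω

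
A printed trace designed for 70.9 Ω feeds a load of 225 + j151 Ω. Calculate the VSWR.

Γ = (Z_L − Z_0)/(Z_L + Z_0) = (154.1 + j151)/(295.9 + j151)
|Γ| = 216/332 = 0.649
VSWR = (1 + |Γ|)/(1 − |Γ|) = 1.65/0.351

VSWR ≈ 4.71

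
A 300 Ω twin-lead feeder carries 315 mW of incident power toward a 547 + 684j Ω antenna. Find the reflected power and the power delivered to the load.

P_reflected ≈ 141 mW; P_delivered ≈ 174 mW

|Γ| = |(247 + j684)/(847 + j684)| = 0.668
|Γ|² = 0.446
P_refl = |Γ|²·P_inc = 141 mW, P_del = (1 − |Γ|²)·P_inc = 174 mW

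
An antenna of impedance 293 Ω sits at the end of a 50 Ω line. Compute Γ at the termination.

Γ = (Z_L − Z_0)/(Z_L + Z_0) = (293 − 50)/(293 + 50) = 243/343

Γ = 0.708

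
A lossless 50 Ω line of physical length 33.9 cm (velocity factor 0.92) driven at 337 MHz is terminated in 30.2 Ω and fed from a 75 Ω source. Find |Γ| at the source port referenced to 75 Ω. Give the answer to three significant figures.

λ = v/f = 0.92·c / 337 MHz = 0.819 m
βl = 2π·l/λ = 2π × 0.414 = 149°
tan(βl) = -0.601
Z_in = Z_0·(Z_L + jZ_0·tanβl)/(Z_0 + jZ_L·tanβl) = 36.3 − j16.9 Ω
Γ_s = (Z_in − Z_s)/(Z_in + Z_s) = (-38.7 − j16.9)/(111 − j16.9), |Γ_s| = 0.375

|Γ| ≈ 0.375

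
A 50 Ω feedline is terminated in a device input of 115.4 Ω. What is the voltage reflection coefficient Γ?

Γ = (Z_L − Z_0)/(Z_L + Z_0) = (115.4 − 50)/(115.4 + 50) = 65.4/165.4

Γ = 0.395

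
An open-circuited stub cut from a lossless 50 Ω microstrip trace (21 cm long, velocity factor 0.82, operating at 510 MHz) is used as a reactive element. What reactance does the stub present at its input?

X_in ≈ 116 Ω (inductive)

λ = v/f = 0.82·c / 510 MHz = 0.482 m
βl = 2π·l/λ = 2π × 0.435 = 157°
tan(βl) = -0.43
For an open-circuited stub, Z_in = −jZ_0·cot(βl) = −jZ_0/tan(βl)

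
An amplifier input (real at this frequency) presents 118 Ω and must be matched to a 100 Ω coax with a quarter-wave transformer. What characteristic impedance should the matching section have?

Z_qwt ≈ 109 Ω

Z_qwt = √(Z_0·R_L) = √(100 × 118) = √11800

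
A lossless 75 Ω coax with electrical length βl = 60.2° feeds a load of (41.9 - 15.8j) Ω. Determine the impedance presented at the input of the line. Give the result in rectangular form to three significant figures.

Z_in ≈ 60.1 + j41.3 Ω

tan(βl) = tan(60.2°) = 1.75
Z_in = Z_0·(Z_L + jZ_0·tanβl)/(Z_0 + jZ_L·tanβl)
     = 75·(41.9 + j115)/(103 + j73.2)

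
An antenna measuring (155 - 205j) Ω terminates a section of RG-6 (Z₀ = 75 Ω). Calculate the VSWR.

Γ = (Z_L − Z_0)/(Z_L + Z_0) = (80 − j205)/(230 − j205)
|Γ| = 220/308 = 0.714
VSWR = (1 + |Γ|)/(1 − |Γ|) = 1.71/0.286

VSWR ≈ 6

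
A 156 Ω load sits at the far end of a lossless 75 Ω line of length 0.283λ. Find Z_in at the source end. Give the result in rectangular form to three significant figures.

βl = 2π × 0.283 = 102°
tan(βl) = tan(102°) = -4.75
Z_in = Z_0·(Z_L + jZ_0·tanβl)/(Z_0 + jZ_L·tanβl)
     = 75·(156 − j357)/(75 − j742)

Z_in ≈ 37.3 + j12 Ω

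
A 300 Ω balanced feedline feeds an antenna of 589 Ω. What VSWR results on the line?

VSWR ≈ 1.96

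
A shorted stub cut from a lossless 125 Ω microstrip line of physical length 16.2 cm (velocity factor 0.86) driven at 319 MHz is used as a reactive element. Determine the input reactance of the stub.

λ = v/f = 0.86·c / 319 MHz = 0.809 m
βl = 2π·l/λ = 2π × 0.2 = 72.1°
tan(βl) = 3.1
For a shorted stub, Z_in = jZ_0·tan(βl)

X_in ≈ 387 Ω (inductive)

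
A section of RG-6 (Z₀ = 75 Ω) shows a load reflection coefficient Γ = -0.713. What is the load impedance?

Z_L ≈ 12.6 Ω

Z_L = Z_0·(1 + Γ)/(1 − Γ) = 75·(0.287)/(1.71)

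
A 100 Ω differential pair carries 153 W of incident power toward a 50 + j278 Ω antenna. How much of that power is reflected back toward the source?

|Γ| = |(-50 + j278)/(150 + j278)| = 0.894
|Γ|² = 0.8
P_refl = |Γ|²·P_inc = 122 W, P_del = (1 − |Γ|²)·P_inc = 30.7 W

P_reflected ≈ 122 W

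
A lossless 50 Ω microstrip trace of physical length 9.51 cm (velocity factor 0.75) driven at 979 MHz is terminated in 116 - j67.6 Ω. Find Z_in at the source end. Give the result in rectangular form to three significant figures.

Z_in ≈ 79.7 + j72.5 Ω

λ = v/f = 0.75·c / 979 MHz = 0.23 m
βl = 2π·l/λ = 2π × 0.414 = 149°
tan(βl) = tan(149°) = -0.602
Z_in = Z_0·(Z_L + jZ_0·tanβl)/(Z_0 + jZ_L·tanβl)
     = 50·(116 − j97.7)/(9.33 − j69.8)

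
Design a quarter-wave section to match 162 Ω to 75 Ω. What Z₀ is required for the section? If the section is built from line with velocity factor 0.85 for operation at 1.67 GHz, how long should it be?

Z_qwt = √(Z_0·R_L) = √(75 × 162) = √12150
λ = 0.85·c/f = 0.153 m, so l = λ/4 = 0.0382 m

Z_qwt ≈ 110 Ω; length ≈ 3.82 cm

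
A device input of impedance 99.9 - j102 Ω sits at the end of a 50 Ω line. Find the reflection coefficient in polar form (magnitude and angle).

Γ ≈ 0.626 ∠ -29.7°

Γ = (Z_L − Z_0)/(Z_L + Z_0) = (49.9 − j102)/(149.9 − j102)
|Γ| = 114/181 = 0.626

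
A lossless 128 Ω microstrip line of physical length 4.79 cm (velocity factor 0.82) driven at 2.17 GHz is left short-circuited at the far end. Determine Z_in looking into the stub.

λ = v/f = 0.82·c / 2.17 GHz = 0.113 m
βl = 2π·l/λ = 2π × 0.423 = 152°
tan(βl) = -0.529
For a short-circuited stub, Z_in = jZ_0·tan(βl)

Z_in ≈ −j67.7 Ω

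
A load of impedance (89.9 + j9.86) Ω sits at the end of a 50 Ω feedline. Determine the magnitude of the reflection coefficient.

|Γ| ≈ 0.293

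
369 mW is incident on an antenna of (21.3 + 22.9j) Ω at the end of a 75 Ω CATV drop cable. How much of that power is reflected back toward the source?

|Γ| = |(-53.7 + j22.9)/(96.3 + j22.9)| = 0.59
|Γ|² = 0.348
P_refl = |Γ|²·P_inc = 128 mW, P_del = (1 − |Γ|²)·P_inc = 241 mW

P_reflected ≈ 128 mW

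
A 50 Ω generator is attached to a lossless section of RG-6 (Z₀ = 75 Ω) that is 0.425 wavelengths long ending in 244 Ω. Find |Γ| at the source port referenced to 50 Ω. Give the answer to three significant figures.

|Γ| ≈ 0.626

βl = 2π × 0.425 = 153°
tan(βl) = -0.51
Z_in = Z_0·(Z_L + jZ_0·tanβl)/(Z_0 + jZ_L·tanβl) = 82 + j97.7 Ω
Γ_s = (Z_in − Z_s)/(Z_in + Z_s) = (32 + j97.7)/(132 + j97.7), |Γ_s| = 0.626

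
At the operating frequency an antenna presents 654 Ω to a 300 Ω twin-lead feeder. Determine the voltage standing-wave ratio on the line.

VSWR ≈ 2.18

For a purely resistive load, VSWR = R_L/Z_0 or Z_0/R_L (whichever > 1) = 654/300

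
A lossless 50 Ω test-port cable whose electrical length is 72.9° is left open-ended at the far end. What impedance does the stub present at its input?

tan(βl) = 3.25
For an open-ended stub, Z_in = −jZ_0·cot(βl) = −jZ_0/tan(βl)

Z_in ≈ −j15.4 Ω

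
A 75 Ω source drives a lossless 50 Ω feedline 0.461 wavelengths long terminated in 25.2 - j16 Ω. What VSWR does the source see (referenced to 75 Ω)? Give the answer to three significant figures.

βl = 2π × 0.461 = 166°
tan(βl) = -0.25
Z_in = Z_0·(Z_L + jZ_0·tanβl)/(Z_0 + jZ_L·tanβl) = 31.1 − j26.7 Ω
Γ_s = (Z_in − Z_s)/(Z_in + Z_s) = (-43.9 − j26.7)/(106 − j26.7), |Γ_s| = 0.47
VSWR = (1 + |Γ_s|)/(1 − |Γ_s|)

VSWR ≈ 2.78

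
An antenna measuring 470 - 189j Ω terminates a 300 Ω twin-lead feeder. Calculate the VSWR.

VSWR ≈ 1.94

Γ = (Z_L − Z_0)/(Z_L + Z_0) = (170 − j189)/(770 − j189)
|Γ| = 254/793 = 0.321
VSWR = (1 + |Γ|)/(1 − |Γ|) = 1.32/0.679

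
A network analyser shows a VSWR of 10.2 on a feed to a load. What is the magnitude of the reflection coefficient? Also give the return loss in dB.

|Γ| = (S − 1)/(S + 1) = (10.2 − 1)/(10.2 + 1) = 9.2/11.2
RL = −20·log₁₀|Γ| = −20·log₁₀(0.821)

|Γ| ≈ 0.821; return loss ≈ 1.71 dB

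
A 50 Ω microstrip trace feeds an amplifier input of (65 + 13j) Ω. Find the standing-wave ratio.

Γ = (Z_L − Z_0)/(Z_L + Z_0) = (15 + j13)/(115 + j13)
|Γ| = 19.8/116 = 0.172
VSWR = (1 + |Γ|)/(1 − |Γ|) = 1.17/0.828

VSWR ≈ 1.41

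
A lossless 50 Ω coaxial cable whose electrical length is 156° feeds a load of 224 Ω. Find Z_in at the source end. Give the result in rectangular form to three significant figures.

Z_in ≈ 53.9 + j85.3 Ω

tan(βl) = tan(156°) = -0.445
Z_in = Z_0·(Z_L + jZ_0·tanβl)/(Z_0 + jZ_L·tanβl)
     = 50·(224 − j22.3)/(50 − j99.7)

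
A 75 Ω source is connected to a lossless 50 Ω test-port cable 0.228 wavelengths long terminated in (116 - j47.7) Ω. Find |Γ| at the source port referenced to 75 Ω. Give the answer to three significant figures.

|Γ| ≈ 0.613

βl = 2π × 0.228 = 82.1°
tan(βl) = 7.19
Z_in = Z_0·(Z_L + jZ_0·tanβl)/(Z_0 + jZ_L·tanβl) = 18 + j1.51 Ω
Γ_s = (Z_in − Z_s)/(Z_in + Z_s) = (-57 + j1.51)/(93 + j1.51), |Γ_s| = 0.613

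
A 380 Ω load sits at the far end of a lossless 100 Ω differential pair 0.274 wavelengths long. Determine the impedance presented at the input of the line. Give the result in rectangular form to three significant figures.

βl = 2π × 0.274 = 98.6°
tan(βl) = tan(98.6°) = -6.58
Z_in = Z_0·(Z_L + jZ_0·tanβl)/(Z_0 + jZ_L·tanβl)
     = 100·(380 − j658)/(100 − j2500)

Z_in ≈ 26.9 + j14.1 Ω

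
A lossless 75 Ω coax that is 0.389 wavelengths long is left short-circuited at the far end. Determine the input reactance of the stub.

βl = 2π × 0.389 = 140°
tan(βl) = -0.838
For a short-circuited stub, Z_in = jZ_0·tan(βl)

X_in ≈ -62.8 Ω (capacitive)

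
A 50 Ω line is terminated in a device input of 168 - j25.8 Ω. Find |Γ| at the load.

|Γ| ≈ 0.55

Γ = (Z_L − Z_0)/(Z_L + Z_0) = (118 − j25.8)/(218 − j25.8)
|Γ| = 121/220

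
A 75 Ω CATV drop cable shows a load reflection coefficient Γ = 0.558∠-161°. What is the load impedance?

Z_L = Z_0·(1 + Γ)/(1 − Γ) = 75·(0.472 − j0.182)/(1.53 + j0.182)

Z_L ≈ 21.8 − j11.5 Ω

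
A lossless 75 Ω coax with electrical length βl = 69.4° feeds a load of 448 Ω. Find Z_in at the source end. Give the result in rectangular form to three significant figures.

Z_in ≈ 14.3 − j27.3 Ω

tan(βl) = tan(69.4°) = 2.66
Z_in = Z_0·(Z_L + jZ_0·tanβl)/(Z_0 + jZ_L·tanβl)
     = 75·(448 + j200)/(75 + j1190)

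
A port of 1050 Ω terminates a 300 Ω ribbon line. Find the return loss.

RL ≈ 5.11 dB

Γ = (1050 − 300)/(1050 + 300) = 0.556
RL = −20·log₁₀|Γ| = −20·log₁₀(0.556)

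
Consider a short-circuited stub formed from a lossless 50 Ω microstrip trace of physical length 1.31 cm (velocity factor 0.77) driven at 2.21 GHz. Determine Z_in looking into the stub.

Z_in ≈ +j50.2 Ω

λ = v/f = 0.77·c / 2.21 GHz = 0.105 m
βl = 2π·l/λ = 2π × 0.125 = 45.1°
tan(βl) = 1
For a short-circuited stub, Z_in = jZ_0·tan(βl)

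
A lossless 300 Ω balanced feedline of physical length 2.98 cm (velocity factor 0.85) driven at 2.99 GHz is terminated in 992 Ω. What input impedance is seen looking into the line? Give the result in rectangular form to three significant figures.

λ = v/f = 0.85·c / 2.99 GHz = 0.0853 m
βl = 2π·l/λ = 2π × 0.349 = 126°
tan(βl) = tan(126°) = -1.39
Z_in = Z_0·(Z_L + jZ_0·tanβl)/(Z_0 + jZ_L·tanβl)
     = 300·(992 − j416)/(300 − j1380)

Z_in ≈ 132 + j188 Ω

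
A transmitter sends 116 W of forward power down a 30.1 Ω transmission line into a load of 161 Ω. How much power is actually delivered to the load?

Γ = (161 − 30.1)/(161 + 30.1) = 0.685
|Γ|² = 0.469
P_refl = |Γ|²·P_inc = 54.4 W, P_del = (1 − |Γ|²)·P_inc = 61.6 W

P_delivered ≈ 61.6 W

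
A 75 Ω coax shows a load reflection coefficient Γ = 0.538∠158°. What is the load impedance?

Z_L ≈ 23.3 + j13.2 Ω

Z_L = Z_0·(1 + Γ)/(1 − Γ) = 75·(0.501 + j0.202)/(1.5 − j0.202)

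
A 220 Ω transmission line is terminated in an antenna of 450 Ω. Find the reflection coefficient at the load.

Γ = 0.343

Γ = (Z_L − Z_0)/(Z_L + Z_0) = (450 − 220)/(450 + 220) = 230/670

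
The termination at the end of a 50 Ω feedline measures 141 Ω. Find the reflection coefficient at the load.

Γ = (Z_L − Z_0)/(Z_L + Z_0) = (141 − 50)/(141 + 50) = 91/191

Γ = 0.476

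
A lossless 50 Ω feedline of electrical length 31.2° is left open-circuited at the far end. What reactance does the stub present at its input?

X_in ≈ -82.6 Ω (capacitive)

tan(βl) = 0.606
For an open-circuited stub, Z_in = −jZ_0·cot(βl) = −jZ_0/tan(βl)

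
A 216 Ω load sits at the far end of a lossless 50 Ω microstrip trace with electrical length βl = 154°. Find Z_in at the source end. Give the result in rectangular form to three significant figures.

Z_in ≈ 49.2 + j79.2 Ω

tan(βl) = tan(154°) = -0.488
Z_in = Z_0·(Z_L + jZ_0·tanβl)/(Z_0 + jZ_L·tanβl)
     = 50·(216 − j24.4)/(50 − j105)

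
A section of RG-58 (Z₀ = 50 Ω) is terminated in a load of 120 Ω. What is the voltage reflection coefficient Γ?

Γ = 0.412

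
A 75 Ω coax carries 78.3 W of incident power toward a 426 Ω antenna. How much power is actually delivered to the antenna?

P_delivered ≈ 39.9 W

Γ = (426 − 75)/(426 + 75) = 0.701
|Γ|² = 0.491
P_refl = |Γ|²·P_inc = 38.4 W, P_del = (1 − |Γ|²)·P_inc = 39.9 W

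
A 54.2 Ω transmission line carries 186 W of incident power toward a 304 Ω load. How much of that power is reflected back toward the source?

P_reflected ≈ 90.5 W

Γ = (304 − 54.2)/(304 + 54.2) = 0.697
|Γ|² = 0.486
P_refl = |Γ|²·P_inc = 90.5 W, P_del = (1 − |Γ|²)·P_inc = 95.5 W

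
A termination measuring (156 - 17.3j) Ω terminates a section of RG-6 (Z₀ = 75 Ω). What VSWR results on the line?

Γ = (Z_L − Z_0)/(Z_L + Z_0) = (81 − j17.3)/(231 − j17.3)
|Γ| = 82.8/232 = 0.358
VSWR = (1 + |Γ|)/(1 − |Γ|) = 1.36/0.642

VSWR ≈ 2.11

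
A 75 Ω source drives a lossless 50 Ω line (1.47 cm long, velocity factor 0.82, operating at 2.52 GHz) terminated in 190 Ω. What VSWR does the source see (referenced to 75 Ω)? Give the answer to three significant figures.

λ = v/f = 0.82·c / 2.52 GHz = 0.0976 m
βl = 2π·l/λ = 2π × 0.151 = 54.2°
tan(βl) = 1.39
Z_in = Z_0·(Z_L + jZ_0·tanβl)/(Z_0 + jZ_L·tanβl) = 19.3 − j32.4 Ω
Γ_s = (Z_in − Z_s)/(Z_in + Z_s) = (-55.7 − j32.4)/(94.3 − j32.4), |Γ_s| = 0.646
VSWR = (1 + |Γ_s|)/(1 − |Γ_s|)

VSWR ≈ 4.65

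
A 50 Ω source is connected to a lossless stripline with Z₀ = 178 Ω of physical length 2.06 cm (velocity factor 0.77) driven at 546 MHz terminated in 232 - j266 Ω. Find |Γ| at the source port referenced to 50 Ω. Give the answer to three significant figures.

λ = v/f = 0.77·c / 546 MHz = 0.423 m
βl = 2π·l/λ = 2π × 0.0487 = 17.5°
tan(βl) = 0.316
Z_in = Z_0·(Z_L + jZ_0·tanβl)/(Z_0 + jZ_L·tanβl) = 109 − j173 Ω
Γ_s = (Z_in − Z_s)/(Z_in + Z_s) = (59.2 − j173)/(159 − j173), |Γ_s| = 0.778

|Γ| ≈ 0.778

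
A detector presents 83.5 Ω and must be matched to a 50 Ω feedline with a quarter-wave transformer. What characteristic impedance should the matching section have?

Z_qwt = √(Z_0·R_L) = √(50 × 83.5) = √4175

Z_qwt ≈ 64.6 Ω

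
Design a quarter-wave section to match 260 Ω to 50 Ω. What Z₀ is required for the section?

Z_qwt ≈ 114 Ω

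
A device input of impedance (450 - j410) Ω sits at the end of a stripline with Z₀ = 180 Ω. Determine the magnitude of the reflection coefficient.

Γ = (Z_L − Z_0)/(Z_L + Z_0) = (270 − j410)/(630 − j410)
|Γ| = 491/752

|Γ| ≈ 0.653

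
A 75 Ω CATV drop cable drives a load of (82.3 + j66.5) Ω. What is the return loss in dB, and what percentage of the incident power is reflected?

Γ = (7.3 + j66.5)/(157.3 + j66.5), |Γ| = 0.392
RL = −20·log₁₀(0.392) = 8.14 dB
P_refl/P_inc = |Γ|² = 0.153

RL ≈ 8.14 dB; 15.3% of incident power reflected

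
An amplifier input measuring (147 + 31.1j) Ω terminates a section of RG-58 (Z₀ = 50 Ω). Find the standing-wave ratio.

VSWR ≈ 3.09

Γ = (Z_L − Z_0)/(Z_L + Z_0) = (97 + j31.1)/(197 + j31.1)
|Γ| = 102/199 = 0.511
VSWR = (1 + |Γ|)/(1 − |Γ|) = 1.51/0.489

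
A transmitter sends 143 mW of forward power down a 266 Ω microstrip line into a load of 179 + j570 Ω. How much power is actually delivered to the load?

|Γ| = |(-87 + j570)/(445 + j570)| = 0.797
|Γ|² = 0.636
P_refl = |Γ|²·P_inc = 90.9 mW, P_del = (1 − |Γ|²)·P_inc = 52.1 mW

P_delivered ≈ 52.1 mW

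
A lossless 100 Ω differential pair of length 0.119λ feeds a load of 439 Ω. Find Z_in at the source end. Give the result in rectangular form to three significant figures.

βl = 2π × 0.119 = 42.8°
tan(βl) = tan(42.8°) = 0.927
Z_in = Z_0·(Z_L + jZ_0·tanβl)/(Z_0 + jZ_L·tanβl)
     = 100·(439 + j92.7)/(100 + j407)

Z_in ≈ 46.5 − j96.4 Ω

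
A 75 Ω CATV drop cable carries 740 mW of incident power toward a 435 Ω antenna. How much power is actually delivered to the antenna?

Γ = (435 − 75)/(435 + 75) = 0.706
|Γ|² = 0.498
P_refl = |Γ|²·P_inc = 369 mW, P_del = (1 − |Γ|²)·P_inc = 371 mW

P_delivered ≈ 371 mW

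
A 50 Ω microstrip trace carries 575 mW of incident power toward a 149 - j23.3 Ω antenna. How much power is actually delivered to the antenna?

|Γ| = |(99 − j23.3)/(199 − j23.3)| = 0.508
|Γ|² = 0.258
P_refl = |Γ|²·P_inc = 148 mW, P_del = (1 − |Γ|²)·P_inc = 427 mW

P_delivered ≈ 427 mW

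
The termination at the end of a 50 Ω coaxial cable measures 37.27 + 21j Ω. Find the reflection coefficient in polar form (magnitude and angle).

Γ ≈ 0.274 ∠ 108°

Γ = (Z_L − Z_0)/(Z_L + Z_0) = (-12.73 + j21)/(87.27 + j21)
|Γ| = 24.6/89.8 = 0.274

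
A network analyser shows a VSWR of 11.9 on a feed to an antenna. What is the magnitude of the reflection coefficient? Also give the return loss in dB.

|Γ| ≈ 0.845; return loss ≈ 1.46 dB

|Γ| = (S − 1)/(S + 1) = (11.9 − 1)/(11.9 + 1) = 10.9/12.9
RL = −20·log₁₀|Γ| = −20·log₁₀(0.845)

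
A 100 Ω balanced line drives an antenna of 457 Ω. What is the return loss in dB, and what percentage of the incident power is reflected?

RL ≈ 3.86 dB; 41.1% of incident power reflected

Γ = (457 − 100)/(457 + 100) = 0.641
RL = −20·log₁₀(0.641) = 3.86 dB
P_refl/P_inc = |Γ|² = 0.411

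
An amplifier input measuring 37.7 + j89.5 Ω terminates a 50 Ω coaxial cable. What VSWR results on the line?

Γ = (Z_L − Z_0)/(Z_L + Z_0) = (-12.3 + j89.5)/(87.7 + j89.5)
|Γ| = 90.3/125 = 0.721
VSWR = (1 + |Γ|)/(1 − |Γ|) = 1.72/0.279

VSWR ≈ 6.17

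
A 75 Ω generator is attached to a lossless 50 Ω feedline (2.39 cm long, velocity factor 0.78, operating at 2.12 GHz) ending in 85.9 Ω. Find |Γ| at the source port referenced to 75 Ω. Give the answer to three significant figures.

|Γ| ≈ 0.433

λ = v/f = 0.78·c / 2.12 GHz = 0.11 m
βl = 2π·l/λ = 2π × 0.217 = 78°
tan(βl) = 4.68
Z_in = Z_0·(Z_L + jZ_0·tanβl)/(Z_0 + jZ_L·tanβl) = 30 − j6.95 Ω
Γ_s = (Z_in − Z_s)/(Z_in + Z_s) = (-45 − j6.95)/(105 − j6.95), |Γ_s| = 0.433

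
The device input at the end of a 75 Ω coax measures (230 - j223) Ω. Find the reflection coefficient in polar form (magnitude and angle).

Γ = (Z_L − Z_0)/(Z_L + Z_0) = (155 − j223)/(305 − j223)
|Γ| = 272/378 = 0.719

Γ ≈ 0.719 ∠ -19°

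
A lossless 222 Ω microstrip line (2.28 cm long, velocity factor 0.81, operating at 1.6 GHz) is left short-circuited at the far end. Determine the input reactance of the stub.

X_in ≈ 306 Ω (inductive)

λ = v/f = 0.81·c / 1.6 GHz = 0.152 m
βl = 2π·l/λ = 2π × 0.15 = 54°
tan(βl) = 1.38
For a short-circuited stub, Z_in = jZ_0·tan(βl)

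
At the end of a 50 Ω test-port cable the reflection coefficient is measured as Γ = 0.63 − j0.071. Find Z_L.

Z_L ≈ 211 − j50 Ω

Z_L = Z_0·(1 + Γ)/(1 − Γ) = 50·(1.63 − j0.071)/(0.37 + j0.071)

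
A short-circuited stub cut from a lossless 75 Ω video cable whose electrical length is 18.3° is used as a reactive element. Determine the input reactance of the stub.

X_in ≈ 24.8 Ω (inductive)

tan(βl) = 0.331
For a short-circuited stub, Z_in = jZ_0·tan(βl)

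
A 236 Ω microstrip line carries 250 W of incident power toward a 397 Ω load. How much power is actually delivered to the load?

P_delivered ≈ 234 W

Γ = (397 − 236)/(397 + 236) = 0.254
|Γ|² = 0.0647
P_refl = |Γ|²·P_inc = 16.2 W, P_del = (1 − |Γ|²)·P_inc = 234 W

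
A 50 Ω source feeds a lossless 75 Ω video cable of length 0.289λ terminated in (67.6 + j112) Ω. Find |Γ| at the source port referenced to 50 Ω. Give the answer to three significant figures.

βl = 2π × 0.289 = 104°
tan(βl) = -4
Z_in = Z_0·(Z_L + jZ_0·tanβl)/(Z_0 + jZ_L·tanβl) = 18.6 − j17.3 Ω
Γ_s = (Z_in − Z_s)/(Z_in + Z_s) = (-31.4 − j17.3)/(68.6 − j17.3), |Γ_s| = 0.506

|Γ| ≈ 0.506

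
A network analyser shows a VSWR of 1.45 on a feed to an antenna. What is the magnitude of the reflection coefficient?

|Γ| ≈ 0.184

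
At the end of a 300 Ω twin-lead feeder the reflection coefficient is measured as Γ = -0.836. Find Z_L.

Z_L = Z_0·(1 + Γ)/(1 − Γ) = 300·(0.164)/(1.84)

Z_L ≈ 26.8 Ω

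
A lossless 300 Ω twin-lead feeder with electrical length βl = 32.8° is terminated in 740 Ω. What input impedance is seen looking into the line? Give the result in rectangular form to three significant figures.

tan(βl) = tan(32.8°) = 0.644
Z_in = Z_0·(Z_L + jZ_0·tanβl)/(Z_0 + jZ_L·tanβl)
     = 300·(740 + j193)/(300 + j477)

Z_in ≈ 297 − j279 Ω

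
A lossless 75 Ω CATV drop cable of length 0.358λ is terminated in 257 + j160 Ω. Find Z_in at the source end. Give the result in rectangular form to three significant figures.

βl = 2π × 0.358 = 129°
tan(βl) = tan(129°) = -1.24
Z_in = Z_0·(Z_L + jZ_0·tanβl)/(Z_0 + jZ_L·tanβl)
     = 75·(257 + j67)/(273 − j319)

Z_in ≈ 20.8 + j42.6 Ω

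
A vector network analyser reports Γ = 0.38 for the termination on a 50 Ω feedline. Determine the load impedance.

Z_L = Z_0·(1 + Γ)/(1 − Γ) = 50·(1.38)/(0.62)

Z_L ≈ 111 Ω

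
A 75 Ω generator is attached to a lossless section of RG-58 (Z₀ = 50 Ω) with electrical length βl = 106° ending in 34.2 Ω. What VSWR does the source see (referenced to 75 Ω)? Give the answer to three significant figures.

tan(βl) = -3.49
Z_in = Z_0·(Z_L + jZ_0·tanβl)/(Z_0 + jZ_L·tanβl) = 67.3 − j13.9 Ω
Γ_s = (Z_in − Z_s)/(Z_in + Z_s) = (-7.72 − j13.9)/(142 − j13.9), |Γ_s| = 0.111
VSWR = (1 + |Γ_s|)/(1 − |Γ_s|)

VSWR ≈ 1.25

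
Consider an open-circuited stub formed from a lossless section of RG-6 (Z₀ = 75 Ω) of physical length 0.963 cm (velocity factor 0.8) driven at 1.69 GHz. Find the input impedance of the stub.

λ = v/f = 0.8·c / 1.69 GHz = 0.142 m
βl = 2π·l/λ = 2π × 0.0678 = 24.4°
tan(βl) = 0.454
For an open-circuited stub, Z_in = −jZ_0·cot(βl) = −jZ_0/tan(βl)

Z_in ≈ −j165 Ω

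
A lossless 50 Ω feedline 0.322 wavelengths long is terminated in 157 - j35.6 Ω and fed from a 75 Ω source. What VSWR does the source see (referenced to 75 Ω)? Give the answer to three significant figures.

VSWR ≈ 4.31

βl = 2π × 0.322 = 116°
tan(βl) = -2.06
Z_in = Z_0·(Z_L + jZ_0·tanβl)/(Z_0 + jZ_L·tanβl) = 19.6 + j25.7 Ω
Γ_s = (Z_in − Z_s)/(Z_in + Z_s) = (-55.4 + j25.7)/(94.6 + j25.7), |Γ_s| = 0.623
VSWR = (1 + |Γ_s|)/(1 − |Γ_s|)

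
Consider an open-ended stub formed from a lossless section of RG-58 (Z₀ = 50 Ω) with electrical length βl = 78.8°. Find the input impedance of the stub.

Z_in ≈ −j9.9 Ω

tan(βl) = 5.05
For an open-ended stub, Z_in = −jZ_0·cot(βl) = −jZ_0/tan(βl)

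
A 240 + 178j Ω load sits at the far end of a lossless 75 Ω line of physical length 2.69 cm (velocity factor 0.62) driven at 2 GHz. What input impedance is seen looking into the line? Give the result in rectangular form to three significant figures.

λ = v/f = 0.62·c / 2 GHz = 0.093 m
βl = 2π·l/λ = 2π × 0.289 = 104°
tan(βl) = tan(104°) = -3.97
Z_in = Z_0·(Z_L + jZ_0·tanβl)/(Z_0 + jZ_L·tanβl)
     = 75·(240 − j120)/(782 − j953)

Z_in ≈ 14.9 + j6.66 Ω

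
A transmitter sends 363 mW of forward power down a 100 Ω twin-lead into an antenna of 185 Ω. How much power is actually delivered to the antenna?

Γ = (185 − 100)/(185 + 100) = 0.298
|Γ|² = 0.089
P_refl = |Γ|²·P_inc = 32.3 mW, P_del = (1 − |Γ|²)·P_inc = 331 mW

P_delivered ≈ 331 mW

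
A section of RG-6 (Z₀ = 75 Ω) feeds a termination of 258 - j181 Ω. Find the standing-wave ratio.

Γ = (Z_L − Z_0)/(Z_L + Z_0) = (183 − j181)/(333 − j181)
|Γ| = 257/379 = 0.679
VSWR = (1 + |Γ|)/(1 − |Γ|) = 1.68/0.321

VSWR ≈ 5.23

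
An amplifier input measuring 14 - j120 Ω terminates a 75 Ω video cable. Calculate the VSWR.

Γ = (Z_L − Z_0)/(Z_L + Z_0) = (-61 − j120)/(89 − j120)
|Γ| = 135/149 = 0.901
VSWR = (1 + |Γ|)/(1 − |Γ|) = 1.9/0.099

VSWR ≈ 19.2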